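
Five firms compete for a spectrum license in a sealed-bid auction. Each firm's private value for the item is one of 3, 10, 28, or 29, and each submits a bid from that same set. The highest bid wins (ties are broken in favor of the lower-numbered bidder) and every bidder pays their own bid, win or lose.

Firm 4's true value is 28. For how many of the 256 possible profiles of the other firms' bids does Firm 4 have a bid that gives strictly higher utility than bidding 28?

234

Others bid (3, 3, 3, 3): truth gives 0; bid 10 gives 18 > 0. Violating.
Others bid (3, 3, 3, 10): truth gives 0; bid 10 gives 18 > 0. Violating.
Others bid (3, 3, 3, 29): truth gives -28; bid 29 gives -1 > -28. Violating.
Others bid (3, 3, 10, 29): truth gives -28; bid 29 gives -1 > -28. Violating.
Others bid (3, 3, 3, 28): truth gives 0; no alternative beats it.
Others bid (3, 3, 10, 3): truth gives 0; no alternative beats it.
(Checking all 256 profiles: 234 have a profitable deviation, 22 do not.)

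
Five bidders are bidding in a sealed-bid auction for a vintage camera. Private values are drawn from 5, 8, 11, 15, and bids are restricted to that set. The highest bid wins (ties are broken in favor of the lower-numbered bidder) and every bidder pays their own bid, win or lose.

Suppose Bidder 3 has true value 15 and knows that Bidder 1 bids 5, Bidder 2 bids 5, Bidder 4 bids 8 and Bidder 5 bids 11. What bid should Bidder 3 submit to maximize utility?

Bid 5: loses but pays 5, utility -5.
Bid 8: loses but pays 8, utility -8.
Bid 11: wins, pays 11, utility 15 - 11 = 4.
Bid 15: wins, pays 15, utility 15 - 15 = 0.
The best choice is 11 with utility 4.

11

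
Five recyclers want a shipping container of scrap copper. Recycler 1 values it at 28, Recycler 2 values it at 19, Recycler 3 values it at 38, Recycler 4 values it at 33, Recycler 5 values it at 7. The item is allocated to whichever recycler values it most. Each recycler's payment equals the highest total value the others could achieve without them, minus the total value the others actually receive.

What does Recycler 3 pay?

33

Recycler 3 has the highest value and receives the item.
Without Recycler 3, the item would go to the next-highest value, 33, so the others could achieve 33.
With Recycler 3 present and winning, the others receive nothing, so their total is 0.
Payment = 33 - 0 = 33.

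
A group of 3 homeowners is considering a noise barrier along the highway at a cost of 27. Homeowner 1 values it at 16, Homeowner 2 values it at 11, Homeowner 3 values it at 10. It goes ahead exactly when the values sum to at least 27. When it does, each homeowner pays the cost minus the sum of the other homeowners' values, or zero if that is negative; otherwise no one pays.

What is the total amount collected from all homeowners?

7

Total value 37 ≥ cost 27, so it is built.
Homeowner 1: others sum to 21; max(0, 27 - 21) = 6.
Homeowner 2: others sum to 26; max(0, 27 - 26) = 1.
Homeowner 3: others sum to 27; max(0, 27 - 27) = 0.
Total collected = 6 + 1 + 0 = 7.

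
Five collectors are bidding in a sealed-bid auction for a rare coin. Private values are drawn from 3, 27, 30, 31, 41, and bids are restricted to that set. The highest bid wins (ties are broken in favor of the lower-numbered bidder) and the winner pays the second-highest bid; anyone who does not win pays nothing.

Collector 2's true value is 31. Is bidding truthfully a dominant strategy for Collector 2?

Check each profile of the others' bids and compare truth against every alternative bid.
Others bid (3, 3, 3, 3): truth gives 28, best alternative gives 28.
Others bid (3, 3, 3, 27): truth gives 4, best alternative gives 4.
Others bid (3, 3, 27, 3): truth gives 4, best alternative gives 4.
Others bid (3, 3, 27, 27): truth gives 4, best alternative gives 4.
Others bid (3, 27, 3, 3): truth gives 4, best alternative gives 4.
Others bid (3, 27, 3, 27): truth gives 4, best alternative gives 4.
(Remaining 619 profiles checked similarly; truth is weakly best in each.)
In every case the truthful bid is at least as good as any alternative, so it is a dominant strategy.

Yes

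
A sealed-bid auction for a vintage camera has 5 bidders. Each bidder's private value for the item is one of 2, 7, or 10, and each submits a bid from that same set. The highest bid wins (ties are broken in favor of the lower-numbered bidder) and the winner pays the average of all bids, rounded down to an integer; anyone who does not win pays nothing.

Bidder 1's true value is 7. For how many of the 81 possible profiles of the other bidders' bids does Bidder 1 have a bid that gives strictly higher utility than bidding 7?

Others bid (2, 2, 2, 2): truth gives 4; bid 2 gives 5 > 4. Violating.
Others bid (2, 2, 2, 10): truth gives 0; bid 10 gives 2 > 0. Violating.
Others bid (2, 2, 7, 10): truth gives 0; bid 10 gives 1 > 0. Violating.
Others bid (2, 2, 10, 2): truth gives 0; bid 10 gives 2 > 0. Violating.
Others bid (2, 2, 2, 7): truth gives 3; no alternative beats it.
Others bid (2, 2, 7, 2): truth gives 3; no alternative beats it.
(Checking all 81 profiles: 23 have a profitable deviation, 58 do not.)

23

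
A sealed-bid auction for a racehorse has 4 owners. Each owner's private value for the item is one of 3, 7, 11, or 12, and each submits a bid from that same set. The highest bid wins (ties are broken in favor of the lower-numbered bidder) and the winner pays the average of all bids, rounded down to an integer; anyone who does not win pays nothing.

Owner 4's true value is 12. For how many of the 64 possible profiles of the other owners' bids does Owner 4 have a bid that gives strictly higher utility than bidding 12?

1

Others bid (3, 3, 3): truth gives 7; bid 7 gives 8 > 7. Violating.
Others bid (3, 3, 7): truth gives 6; no alternative beats it.
Others bid (3, 3, 11): truth gives 5; no alternative beats it.
(Checking all 64 profiles: 1 has a profitable deviation, 63 do not.)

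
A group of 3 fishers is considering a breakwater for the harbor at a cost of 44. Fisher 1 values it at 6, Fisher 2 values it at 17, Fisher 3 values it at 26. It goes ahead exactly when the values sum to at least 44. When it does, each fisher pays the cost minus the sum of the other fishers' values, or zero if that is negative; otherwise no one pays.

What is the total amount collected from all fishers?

34

Total value 49 ≥ cost 44, so it is built.
Fisher 1: others sum to 43; max(0, 44 - 43) = 1.
Fisher 2: others sum to 32; max(0, 44 - 32) = 12.
Fisher 3: others sum to 23; max(0, 44 - 23) = 21.
Total collected = 1 + 12 + 21 = 34.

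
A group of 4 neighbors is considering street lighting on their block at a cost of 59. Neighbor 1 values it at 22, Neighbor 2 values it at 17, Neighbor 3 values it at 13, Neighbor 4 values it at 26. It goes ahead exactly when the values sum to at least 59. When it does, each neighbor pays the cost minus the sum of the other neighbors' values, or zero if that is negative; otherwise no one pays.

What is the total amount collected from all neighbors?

Total value 78 ≥ cost 59, so it is built.
Neighbor 1: others sum to 56; max(0, 59 - 56) = 3.
Neighbor 2: others sum to 61; max(0, 59 - 61) = 0.
Neighbor 3: others sum to 65; max(0, 59 - 65) = 0.
Neighbor 4: others sum to 52; max(0, 59 - 52) = 7.
Total collected = 3 + 0 + 0 + 7 = 10.

10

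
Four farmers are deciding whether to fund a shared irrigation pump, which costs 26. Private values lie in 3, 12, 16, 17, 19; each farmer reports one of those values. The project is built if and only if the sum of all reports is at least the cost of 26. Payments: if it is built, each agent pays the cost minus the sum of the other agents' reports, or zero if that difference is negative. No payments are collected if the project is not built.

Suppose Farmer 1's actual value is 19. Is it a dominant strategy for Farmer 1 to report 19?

Yes

Check each profile of the others' reports and compare truth against every alternative report.
Others report (3, 12, 12): truth gives 19, best alternative gives 19.
Others report (3, 12, 16): truth gives 19, best alternative gives 19.
Others report (3, 12, 17): truth gives 19, best alternative gives 19.
Others report (3, 12, 19): truth gives 19, best alternative gives 19.
Others report (3, 16, 12): truth gives 19, best alternative gives 19.
Others report (3, 16, 16): truth gives 19, best alternative gives 19.
(Remaining 119 profiles checked similarly; truth is weakly best in each.)
In every case the truthful report is at least as good as any alternative, so it is a dominant strategy.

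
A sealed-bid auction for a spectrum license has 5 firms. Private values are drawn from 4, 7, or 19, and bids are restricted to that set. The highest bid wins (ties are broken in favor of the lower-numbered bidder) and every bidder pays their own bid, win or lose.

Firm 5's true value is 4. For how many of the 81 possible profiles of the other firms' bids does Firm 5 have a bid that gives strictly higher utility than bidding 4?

Others bid (4, 4, 4, 4): truth gives -4; bid 7 gives -3 > -4. Violating.
Others bid (4, 4, 4, 7): truth gives -4; no alternative beats it.
Others bid (4, 4, 4, 19): truth gives -4; no alternative beats it.
(Checking all 81 profiles: 1 has a profitable deviation, 80 do not.)

1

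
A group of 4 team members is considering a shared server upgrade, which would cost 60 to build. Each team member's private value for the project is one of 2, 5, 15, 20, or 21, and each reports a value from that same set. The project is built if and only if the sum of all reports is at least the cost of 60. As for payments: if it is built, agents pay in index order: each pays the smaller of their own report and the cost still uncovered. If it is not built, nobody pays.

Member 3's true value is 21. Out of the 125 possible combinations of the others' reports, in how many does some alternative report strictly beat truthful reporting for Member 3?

59

Others report (2, 20, 20): truth gives 0; report 20 gives 1 > 0. Violating.
Others report (2, 20, 21): truth gives 0; report 20 gives 1 > 0. Violating.
Others report (2, 21, 20): truth gives 0; report 20 gives 1 > 0. Violating.
Others report (2, 21, 21): truth gives 0; report 20 gives 1 > 0. Violating.
Others report (2, 2, 2): truth gives 0; no alternative beats it.
Others report (2, 2, 5): truth gives 0; no alternative beats it.
(Checking all 125 profiles: 59 have a profitable deviation, 66 do not.)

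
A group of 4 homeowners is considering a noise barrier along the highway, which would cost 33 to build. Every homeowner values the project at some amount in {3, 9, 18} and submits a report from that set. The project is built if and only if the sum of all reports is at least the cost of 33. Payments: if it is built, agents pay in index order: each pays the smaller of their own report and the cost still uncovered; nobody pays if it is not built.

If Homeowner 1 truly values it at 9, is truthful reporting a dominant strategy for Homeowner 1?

No

Consider the case where Homeowner 2 reports 3, Homeowner 3 reports 9 and Homeowner 4 reports 18.
Truthful report 9: project built, pays 9, utility 9 - 9 = 0.
Report 3 instead: project built, pays 3, utility 9 - 3 = 6.
Since 6 > 0, reporting 3 is strictly better here, so truthful reporting is not dominant.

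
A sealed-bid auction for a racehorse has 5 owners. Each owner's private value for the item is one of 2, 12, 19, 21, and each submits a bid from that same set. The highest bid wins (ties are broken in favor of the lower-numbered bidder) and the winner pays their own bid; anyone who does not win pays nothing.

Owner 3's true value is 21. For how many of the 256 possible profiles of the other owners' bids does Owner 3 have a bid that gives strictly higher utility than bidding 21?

Others bid (2, 2, 2, 2): truth gives 0; bid 12 gives 9 > 0. Violating.
Others bid (2, 2, 2, 12): truth gives 0; bid 12 gives 9 > 0. Violating.
Others bid (2, 2, 2, 19): truth gives 0; bid 19 gives 2 > 0. Violating.
Others bid (2, 2, 12, 2): truth gives 0; bid 12 gives 9 > 0. Violating.
Others bid (2, 2, 2, 21): truth gives 0; no alternative beats it.
Others bid (2, 2, 12, 21): truth gives 0; no alternative beats it.
(Checking all 256 profiles: 36 have a profitable deviation, 220 do not.)

36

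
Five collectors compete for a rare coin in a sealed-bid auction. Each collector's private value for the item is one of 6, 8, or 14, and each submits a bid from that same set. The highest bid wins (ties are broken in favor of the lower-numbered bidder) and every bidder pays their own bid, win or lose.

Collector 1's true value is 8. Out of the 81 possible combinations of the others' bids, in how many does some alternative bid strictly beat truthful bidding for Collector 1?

Others bid (6, 6, 6, 6): truth gives 0; bid 6 gives 2 > 0. Violating.
Others bid (6, 6, 6, 14): truth gives -8; bid 6 gives -6 > -8. Violating.
Others bid (6, 6, 8, 14): truth gives -8; bid 6 gives -6 > -8. Violating.
Others bid (6, 6, 14, 6): truth gives -8; bid 6 gives -6 > -8. Violating.
Others bid (6, 6, 6, 8): truth gives 0; no alternative beats it.
Others bid (6, 6, 8, 6): truth gives 0; no alternative beats it.
(Checking all 81 profiles: 66 have a profitable deviation, 15 do not.)

66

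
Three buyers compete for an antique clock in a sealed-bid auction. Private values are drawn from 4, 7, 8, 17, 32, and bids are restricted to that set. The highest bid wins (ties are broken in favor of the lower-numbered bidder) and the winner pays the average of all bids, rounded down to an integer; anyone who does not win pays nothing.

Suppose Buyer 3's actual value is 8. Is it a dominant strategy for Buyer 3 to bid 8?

Yes

Check each profile of the others' bids and compare truth against every alternative bid.
Others bid (4, 7): truth gives 2, best alternative gives 0.
Others bid (7, 4): truth gives 2, best alternative gives 0.
Others bid (7, 7): truth gives 1, best alternative gives 0.
Others bid (4, 4): truth gives 3, best alternative gives 3.
Others bid (4, 8): truth gives 0, best alternative gives 0.
Others bid (4, 17): truth gives 0, best alternative gives 0.
(Remaining 19 profiles checked similarly; truth is weakly best in each.)
In every case the truthful bid is at least as good as any alternative, so it is a dominant strategy.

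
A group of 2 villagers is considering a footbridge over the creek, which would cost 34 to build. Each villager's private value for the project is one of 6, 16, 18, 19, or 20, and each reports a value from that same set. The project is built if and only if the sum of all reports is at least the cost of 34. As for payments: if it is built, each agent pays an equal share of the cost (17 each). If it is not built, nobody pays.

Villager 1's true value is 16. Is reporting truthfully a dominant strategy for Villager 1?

No

Consider the case where Villager 2 reports 18.
Truthful report 16: project built, pays 17, utility 16 - 17 = -1.
Report 6 instead: project not built, utility 0.
Since 0 > -1, reporting 6 is strictly better here, so truthful reporting is not dominant.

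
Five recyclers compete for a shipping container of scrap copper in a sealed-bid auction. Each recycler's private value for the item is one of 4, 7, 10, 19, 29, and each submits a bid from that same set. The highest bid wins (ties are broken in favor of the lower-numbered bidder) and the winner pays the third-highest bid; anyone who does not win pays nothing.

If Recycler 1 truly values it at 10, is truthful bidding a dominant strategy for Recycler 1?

No

Consider the case where Recycler 2 bids 4, Recycler 3 bids 4, Recycler 4 bids 4 and Recycler 5 bids 19.
Truthful bid 10: loses, pays 0, utility 0.
Bid 19 instead: wins, pays 4, utility 10 - 4 = 6.
Since 6 > 0, bidding 19 is strictly better here, so truthful bidding is not dominant.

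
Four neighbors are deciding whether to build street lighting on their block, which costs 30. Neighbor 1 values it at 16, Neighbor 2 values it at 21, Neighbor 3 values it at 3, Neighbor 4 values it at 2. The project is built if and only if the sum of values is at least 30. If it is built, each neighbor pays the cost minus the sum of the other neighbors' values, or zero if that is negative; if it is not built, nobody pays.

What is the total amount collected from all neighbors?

13

Total value 42 ≥ cost 30, so it is built.
Neighbor 1: others sum to 26; max(0, 30 - 26) = 4.
Neighbor 2: others sum to 21; max(0, 30 - 21) = 9.
Neighbor 3: others sum to 39; max(0, 30 - 39) = 0.
Neighbor 4: others sum to 40; max(0, 30 - 40) = 0.
Total collected = 4 + 9 + 0 + 0 = 13.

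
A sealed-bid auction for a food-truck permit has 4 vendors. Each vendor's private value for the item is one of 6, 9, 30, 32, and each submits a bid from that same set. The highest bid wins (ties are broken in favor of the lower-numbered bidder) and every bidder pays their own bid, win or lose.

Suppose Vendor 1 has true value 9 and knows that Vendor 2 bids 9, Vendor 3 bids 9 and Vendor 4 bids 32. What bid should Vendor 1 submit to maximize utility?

6

Bid 6: loses but pays 6, utility -6.
Bid 9: loses but pays 9, utility -9.
Bid 30: loses but pays 30, utility -30.
Bid 32: wins, pays 32, utility 9 - 32 = -23.
The best choice is 6 with utility -6.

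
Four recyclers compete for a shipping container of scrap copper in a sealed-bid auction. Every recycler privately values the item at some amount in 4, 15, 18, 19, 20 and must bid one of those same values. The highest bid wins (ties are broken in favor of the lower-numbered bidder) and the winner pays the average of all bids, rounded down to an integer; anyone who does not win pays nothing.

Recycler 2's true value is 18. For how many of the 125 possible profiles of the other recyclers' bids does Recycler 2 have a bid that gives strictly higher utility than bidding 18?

54

Others bid (4, 4, 4): truth gives 11; bid 15 gives 12 > 11. Violating.
Others bid (4, 4, 15): truth gives 8; bid 15 gives 9 > 8. Violating.
Others bid (4, 4, 19): truth gives 0; bid 19 gives 7 > 0. Violating.
Others bid (4, 4, 20): truth gives 0; bid 20 gives 6 > 0. Violating.
Others bid (4, 4, 18): truth gives 7; no alternative beats it.
Others bid (4, 15, 18): truth gives 5; no alternative beats it.
(Checking all 125 profiles: 54 have a profitable deviation, 71 do not.)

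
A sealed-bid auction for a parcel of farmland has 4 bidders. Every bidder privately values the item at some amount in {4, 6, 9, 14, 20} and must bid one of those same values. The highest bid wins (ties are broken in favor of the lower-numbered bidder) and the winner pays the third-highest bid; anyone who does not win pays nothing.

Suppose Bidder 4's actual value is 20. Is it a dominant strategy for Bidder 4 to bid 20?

Yes

Check each profile of the others' bids and compare truth against every alternative bid.
Others bid (4, 4, 14): truth gives 16, best alternative gives 0.
Others bid (4, 14, 4): truth gives 16, best alternative gives 0.
Others bid (14, 4, 4): truth gives 16, best alternative gives 0.
Others bid (4, 6, 14): truth gives 14, best alternative gives 0.
Others bid (4, 14, 6): truth gives 14, best alternative gives 0.
Others bid (6, 4, 14): truth gives 14, best alternative gives 0.
(Remaining 119 profiles checked similarly; truth is weakly best in each.)
In every case the truthful bid is at least as good as any alternative, so it is a dominant strategy.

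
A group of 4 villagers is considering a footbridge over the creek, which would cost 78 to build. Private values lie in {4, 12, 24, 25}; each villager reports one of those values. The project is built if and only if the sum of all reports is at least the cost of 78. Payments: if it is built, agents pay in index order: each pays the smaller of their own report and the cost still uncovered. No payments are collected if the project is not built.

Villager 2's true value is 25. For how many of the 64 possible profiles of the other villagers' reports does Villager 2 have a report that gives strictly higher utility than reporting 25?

23

Others report (4, 25, 25): truth gives 0; report 24 gives 1 > 0. Violating.
Others report (12, 24, 24): truth gives 0; report 24 gives 1 > 0. Violating.
Others report (12, 24, 25): truth gives 0; report 24 gives 1 > 0. Violating.
Others report (12, 25, 24): truth gives 0; report 24 gives 1 > 0. Violating.
Others report (4, 4, 4): truth gives 0; no alternative beats it.
Others report (4, 4, 12): truth gives 0; no alternative beats it.
(Checking all 64 profiles: 23 have a profitable deviation, 41 do not.)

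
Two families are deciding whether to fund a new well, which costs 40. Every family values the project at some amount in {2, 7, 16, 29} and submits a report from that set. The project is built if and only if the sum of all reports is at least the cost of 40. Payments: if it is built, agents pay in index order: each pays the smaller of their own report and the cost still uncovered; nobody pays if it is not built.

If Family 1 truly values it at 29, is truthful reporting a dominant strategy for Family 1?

No

Consider the case where Family 2 reports 29.
Truthful report 29: project built, pays 29, utility 29 - 29 = 0.
Report 16 instead: project built, pays 16, utility 29 - 16 = 13.
Since 13 > 0, reporting 16 is strictly better here, so truthful reporting is not dominant.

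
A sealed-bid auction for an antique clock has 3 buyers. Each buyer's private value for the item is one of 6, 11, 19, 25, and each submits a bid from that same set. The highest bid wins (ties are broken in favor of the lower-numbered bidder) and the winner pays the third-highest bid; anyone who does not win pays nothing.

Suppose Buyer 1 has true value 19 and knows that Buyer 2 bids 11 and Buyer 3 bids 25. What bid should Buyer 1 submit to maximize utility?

Bid 6: loses, pays 0, utility 0.
Bid 11: loses, pays 0, utility 0.
Bid 19: loses, pays 0, utility 0.
Bid 25: wins, pays 11, utility 19 - 11 = 8.
The best choice is 25 with utility 8.

25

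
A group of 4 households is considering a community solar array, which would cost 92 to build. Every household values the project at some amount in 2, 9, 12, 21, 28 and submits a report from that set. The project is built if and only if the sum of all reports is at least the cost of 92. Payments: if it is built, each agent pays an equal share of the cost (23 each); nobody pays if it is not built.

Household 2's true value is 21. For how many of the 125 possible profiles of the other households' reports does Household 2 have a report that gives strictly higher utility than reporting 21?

Others report (21, 28, 28): truth gives -2; report 2 gives 0 > -2. Violating.
Others report (28, 21, 28): truth gives -2; report 2 gives 0 > -2. Violating.
Others report (28, 28, 21): truth gives -2; report 2 gives 0 > -2. Violating.
Others report (28, 28, 28): truth gives -2; report 2 gives 0 > -2. Violating.
Others report (2, 2, 2): truth gives 0; no alternative beats it.
Others report (2, 2, 9): truth gives 0; no alternative beats it.
(Checking all 125 profiles: 4 have a profitable deviation, 121 do not.)

4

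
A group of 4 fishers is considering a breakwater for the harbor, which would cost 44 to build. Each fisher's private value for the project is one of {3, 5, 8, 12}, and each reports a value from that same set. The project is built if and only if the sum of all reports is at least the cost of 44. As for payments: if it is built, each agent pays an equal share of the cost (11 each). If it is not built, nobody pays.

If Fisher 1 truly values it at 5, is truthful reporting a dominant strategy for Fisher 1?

Yes

Check each profile of the others' reports and compare truth against every alternative report.
Others report (3, 3, 3): truth gives 0, best alternative gives 0.
Others report (3, 3, 5): truth gives 0, best alternative gives 0.
Others report (3, 3, 8): truth gives 0, best alternative gives 0.
Others report (3, 3, 12): truth gives 0, best alternative gives 0.
Others report (3, 5, 3): truth gives 0, best alternative gives 0.
Others report (3, 5, 5): truth gives 0, best alternative gives 0.
(Remaining 58 profiles checked similarly; truth is weakly best in each.)
In every case the truthful report is at least as good as any alternative, so it is a dominant strategy.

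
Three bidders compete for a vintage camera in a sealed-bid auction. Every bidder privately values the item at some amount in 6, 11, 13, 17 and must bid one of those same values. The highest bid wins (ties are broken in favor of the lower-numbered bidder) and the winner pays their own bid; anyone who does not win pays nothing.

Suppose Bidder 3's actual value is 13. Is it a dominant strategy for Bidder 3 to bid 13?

No

Consider the case where Bidder 1 bids 6 and Bidder 2 bids 6.
Truthful bid 13: wins, pays 13, utility 13 - 13 = 0.
Bid 11 instead: wins, pays 11, utility 13 - 11 = 2.
Since 2 > 0, bidding 11 is strictly better here, so truthful bidding is not dominant.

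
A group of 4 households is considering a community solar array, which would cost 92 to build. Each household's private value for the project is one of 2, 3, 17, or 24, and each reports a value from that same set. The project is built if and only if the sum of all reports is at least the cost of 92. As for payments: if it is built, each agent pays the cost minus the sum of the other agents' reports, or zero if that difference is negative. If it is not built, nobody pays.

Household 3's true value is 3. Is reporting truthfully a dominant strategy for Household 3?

Yes

Check each profile of the others' reports and compare truth against every alternative report.
Others report (2, 2, 2): truth gives 0, best alternative gives 0.
Others report (2, 2, 3): truth gives 0, best alternative gives 0.
Others report (2, 2, 17): truth gives 0, best alternative gives 0.
Others report (2, 2, 24): truth gives 0, best alternative gives 0.
Others report (2, 3, 2): truth gives 0, best alternative gives 0.
Others report (2, 3, 3): truth gives 0, best alternative gives 0.
(Remaining 58 profiles checked similarly; truth is weakly best in each.)
In every case the truthful report is at least as good as any alternative, so it is a dominant strategy.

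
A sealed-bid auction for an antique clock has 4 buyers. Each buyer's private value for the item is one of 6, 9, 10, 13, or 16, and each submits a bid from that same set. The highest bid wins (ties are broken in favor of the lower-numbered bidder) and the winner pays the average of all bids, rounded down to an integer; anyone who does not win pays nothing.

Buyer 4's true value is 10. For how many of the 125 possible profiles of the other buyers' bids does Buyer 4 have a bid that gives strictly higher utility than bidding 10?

13

Others bid (6, 6, 6): truth gives 3; bid 9 gives 4 > 3. Violating.
Others bid (6, 6, 10): truth gives 0; bid 13 gives 2 > 0. Violating.
Others bid (6, 9, 10): truth gives 0; bid 13 gives 1 > 0. Violating.
Others bid (6, 10, 6): truth gives 0; bid 13 gives 2 > 0. Violating.
Others bid (6, 6, 9): truth gives 3; no alternative beats it.
Others bid (6, 6, 13): truth gives 0; no alternative beats it.
(Checking all 125 profiles: 13 have a profitable deviation, 112 do not.)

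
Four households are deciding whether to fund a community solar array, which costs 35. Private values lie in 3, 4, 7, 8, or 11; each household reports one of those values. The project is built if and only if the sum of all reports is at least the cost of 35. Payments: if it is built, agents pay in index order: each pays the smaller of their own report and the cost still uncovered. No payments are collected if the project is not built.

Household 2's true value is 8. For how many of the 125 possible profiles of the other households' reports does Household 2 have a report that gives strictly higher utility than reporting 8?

7

Others report (7, 11, 11): truth gives 0; report 7 gives 1 > 0. Violating.
Others report (8, 11, 11): truth gives 0; report 7 gives 1 > 0. Violating.
Others report (11, 7, 11): truth gives 0; report 7 gives 1 > 0. Violating.
Others report (11, 8, 11): truth gives 0; report 7 gives 1 > 0. Violating.
Others report (3, 3, 3): truth gives 0; no alternative beats it.
Others report (3, 3, 4): truth gives 0; no alternative beats it.
(Checking all 125 profiles: 7 have a profitable deviation, 118 do not.)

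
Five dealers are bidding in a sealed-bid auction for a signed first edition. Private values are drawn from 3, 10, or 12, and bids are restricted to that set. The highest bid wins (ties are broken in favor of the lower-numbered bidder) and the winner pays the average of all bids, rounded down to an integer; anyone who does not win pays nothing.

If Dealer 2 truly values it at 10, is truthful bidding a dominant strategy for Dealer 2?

Consider the case where Dealer 1 bids 3, Dealer 3 bids 3, Dealer 4 bids 3 and Dealer 5 bids 12.
Truthful bid 10: loses, pays 0, utility 0.
Bid 12 instead: wins, pays 6, utility 10 - 6 = 4.
Since 4 > 0, bidding 12 is strictly better here, so truthful bidding is not dominant.

No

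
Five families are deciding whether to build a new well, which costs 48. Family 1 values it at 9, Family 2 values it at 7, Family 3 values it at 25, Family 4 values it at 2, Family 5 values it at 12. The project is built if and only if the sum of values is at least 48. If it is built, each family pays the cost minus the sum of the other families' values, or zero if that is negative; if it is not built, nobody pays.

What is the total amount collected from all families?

Total value 55 ≥ cost 48, so it is built.
Family 1: others sum to 46; max(0, 48 - 46) = 2.
Family 2: others sum to 48; max(0, 48 - 48) = 0.
Family 3: others sum to 30; max(0, 48 - 30) = 18.
Family 4: others sum to 53; max(0, 48 - 53) = 0.
Family 5: others sum to 43; max(0, 48 - 43) = 5.
Total collected = 2 + 0 + 18 + 0 + 5 = 25.

25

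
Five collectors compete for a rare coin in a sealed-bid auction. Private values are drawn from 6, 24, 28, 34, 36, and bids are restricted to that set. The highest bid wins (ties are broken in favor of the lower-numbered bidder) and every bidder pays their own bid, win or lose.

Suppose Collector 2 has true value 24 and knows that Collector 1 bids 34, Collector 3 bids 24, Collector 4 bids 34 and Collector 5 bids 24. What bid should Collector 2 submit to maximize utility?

Bid 6: loses but pays 6, utility -6.
Bid 24: loses but pays 24, utility -24.
Bid 28: loses but pays 28, utility -28.
Bid 34: loses but pays 34, utility -34.
Bid 36: wins, pays 36, utility 24 - 36 = -12.
The best choice is 6 with utility -6.

6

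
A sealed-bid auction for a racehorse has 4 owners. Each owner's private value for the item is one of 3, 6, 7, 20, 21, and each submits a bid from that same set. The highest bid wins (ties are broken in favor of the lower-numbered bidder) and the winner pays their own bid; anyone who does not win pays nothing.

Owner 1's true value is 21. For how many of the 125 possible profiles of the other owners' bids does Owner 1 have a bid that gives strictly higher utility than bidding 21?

64

Others bid (3, 3, 3): truth gives 0; bid 3 gives 18 > 0. Violating.
Others bid (3, 3, 6): truth gives 0; bid 6 gives 15 > 0. Violating.
Others bid (3, 3, 7): truth gives 0; bid 7 gives 14 > 0. Violating.
Others bid (3, 3, 20): truth gives 0; bid 20 gives 1 > 0. Violating.
Others bid (3, 3, 21): truth gives 0; no alternative beats it.
Others bid (3, 6, 21): truth gives 0; no alternative beats it.
(Checking all 125 profiles: 64 have a profitable deviation, 61 do not.)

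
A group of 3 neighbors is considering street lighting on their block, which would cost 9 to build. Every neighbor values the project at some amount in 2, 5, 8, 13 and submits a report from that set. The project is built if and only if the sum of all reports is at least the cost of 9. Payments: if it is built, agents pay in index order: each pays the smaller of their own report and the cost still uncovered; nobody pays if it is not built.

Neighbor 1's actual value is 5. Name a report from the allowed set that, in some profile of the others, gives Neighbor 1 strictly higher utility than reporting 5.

2

Suppose Neighbor 2 reports 2 and Neighbor 3 reports 5.
Report 5: project built, pays 5, utility 5 - 5 = 0.
Report 2: project built, pays 2, utility 5 - 2 = 3.
So reporting 2 beats truth here (3 > 0).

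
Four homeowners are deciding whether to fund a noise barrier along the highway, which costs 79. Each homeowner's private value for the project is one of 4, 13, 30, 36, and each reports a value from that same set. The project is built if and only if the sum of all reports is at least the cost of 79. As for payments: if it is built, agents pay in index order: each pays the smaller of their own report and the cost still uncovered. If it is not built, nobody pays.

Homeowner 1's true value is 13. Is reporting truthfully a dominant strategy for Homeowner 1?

Consider the case where Homeowner 2 reports 4, Homeowner 3 reports 36 and Homeowner 4 reports 36.
Truthful report 13: project built, pays 13, utility 13 - 13 = 0.
Report 4 instead: project built, pays 4, utility 13 - 4 = 9.
Since 9 > 0, reporting 4 is strictly better here, so truthful reporting is not dominant.

No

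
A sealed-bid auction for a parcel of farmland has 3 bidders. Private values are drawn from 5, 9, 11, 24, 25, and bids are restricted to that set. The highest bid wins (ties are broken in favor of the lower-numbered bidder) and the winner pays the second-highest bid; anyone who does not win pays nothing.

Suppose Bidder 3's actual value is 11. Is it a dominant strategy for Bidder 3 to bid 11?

Yes

Check each profile of the others' bids and compare truth against every alternative bid.
Others bid (5, 5): truth gives 6, best alternative gives 6.
Others bid (5, 9): truth gives 2, best alternative gives 2.
Others bid (9, 5): truth gives 2, best alternative gives 2.
Others bid (9, 9): truth gives 2, best alternative gives 2.
Others bid (5, 11): truth gives 0, best alternative gives 0.
Others bid (5, 24): truth gives 0, best alternative gives 0.
(Remaining 19 profiles checked similarly; truth is weakly best in each.)
In every case the truthful bid is at least as good as any alternative, so it is a dominant strategy.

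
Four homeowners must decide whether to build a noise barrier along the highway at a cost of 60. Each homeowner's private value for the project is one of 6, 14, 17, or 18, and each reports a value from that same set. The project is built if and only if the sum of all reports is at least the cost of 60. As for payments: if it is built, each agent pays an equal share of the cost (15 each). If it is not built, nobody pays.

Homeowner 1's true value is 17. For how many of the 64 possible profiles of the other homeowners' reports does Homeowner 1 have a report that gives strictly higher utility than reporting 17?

Others report (6, 18, 18): truth gives 0; report 18 gives 2 > 0. Violating.
Others report (14, 14, 14): truth gives 0; report 18 gives 2 > 0. Violating.
Others report (18, 6, 18): truth gives 0; report 18 gives 2 > 0. Violating.
Others report (18, 18, 6): truth gives 0; report 18 gives 2 > 0. Violating.
Others report (6, 6, 6): truth gives 0; no alternative beats it.
Others report (6, 6, 14): truth gives 0; no alternative beats it.
(Checking all 64 profiles: 4 have a profitable deviation, 60 do not.)

4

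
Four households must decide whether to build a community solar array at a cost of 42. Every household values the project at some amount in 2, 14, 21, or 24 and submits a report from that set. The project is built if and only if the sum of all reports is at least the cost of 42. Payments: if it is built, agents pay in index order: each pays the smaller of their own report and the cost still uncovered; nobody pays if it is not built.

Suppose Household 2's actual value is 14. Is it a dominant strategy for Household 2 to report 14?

No

Consider the case where Household 1 reports 2, Household 3 reports 14 and Household 4 reports 24.
Truthful report 14: project built, pays 14, utility 14 - 14 = 0.
Report 2 instead: project built, pays 2, utility 14 - 2 = 12.
Since 12 > 0, reporting 2 is strictly better here, so truthful reporting is not dominant.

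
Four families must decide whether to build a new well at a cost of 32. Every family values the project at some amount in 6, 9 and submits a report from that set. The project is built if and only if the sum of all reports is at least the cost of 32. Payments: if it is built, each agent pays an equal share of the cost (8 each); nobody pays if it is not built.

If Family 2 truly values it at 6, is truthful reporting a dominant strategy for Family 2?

Check each profile of the others' reports and compare truth against every alternative report.
Others report (6, 9, 9): truth gives 0, best alternative gives -2.
Others report (9, 6, 9): truth gives 0, best alternative gives -2.
Others report (9, 9, 6): truth gives 0, best alternative gives -2.
Others report (9, 9, 9): truth gives -2, best alternative gives -2.
Others report (6, 6, 6): truth gives 0, best alternative gives 0.
Others report (6, 6, 9): truth gives 0, best alternative gives 0.
(Remaining 2 profiles checked similarly; truth is weakly best in each.)
In every case the truthful report is at least as good as any alternative, so it is a dominant strategy.

Yes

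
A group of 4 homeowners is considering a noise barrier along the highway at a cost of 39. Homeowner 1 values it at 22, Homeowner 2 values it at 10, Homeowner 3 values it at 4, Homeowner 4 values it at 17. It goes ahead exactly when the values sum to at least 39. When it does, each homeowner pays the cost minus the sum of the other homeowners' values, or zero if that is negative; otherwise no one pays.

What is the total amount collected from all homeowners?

Total value 53 ≥ cost 39, so it is built.
Homeowner 1: others sum to 31; max(0, 39 - 31) = 8.
Homeowner 2: others sum to 43; max(0, 39 - 43) = 0.
Homeowner 3: others sum to 49; max(0, 39 - 49) = 0.
Homeowner 4: others sum to 36; max(0, 39 - 36) = 3.
Total collected = 8 + 0 + 0 + 3 = 11.

11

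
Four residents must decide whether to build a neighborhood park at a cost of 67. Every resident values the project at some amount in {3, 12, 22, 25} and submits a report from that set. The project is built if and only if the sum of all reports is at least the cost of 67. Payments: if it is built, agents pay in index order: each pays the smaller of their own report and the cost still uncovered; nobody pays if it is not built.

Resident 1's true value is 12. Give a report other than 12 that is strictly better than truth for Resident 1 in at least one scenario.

3

Suppose Resident 2 reports 22, Resident 3 reports 22 and Resident 4 reports 22.
Report 12: project built, pays 12, utility 12 - 12 = 0.
Report 3: project built, pays 3, utility 12 - 3 = 9.
So reporting 3 beats truth here (9 > 0).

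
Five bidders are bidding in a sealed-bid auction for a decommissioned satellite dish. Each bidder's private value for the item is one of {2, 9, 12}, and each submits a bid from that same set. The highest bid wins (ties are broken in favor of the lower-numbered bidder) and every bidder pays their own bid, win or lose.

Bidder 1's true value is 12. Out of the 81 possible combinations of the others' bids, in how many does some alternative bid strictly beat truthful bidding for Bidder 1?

16

Others bid (2, 2, 2, 2): truth gives 0; bid 2 gives 10 > 0. Violating.
Others bid (2, 2, 2, 9): truth gives 0; bid 9 gives 3 > 0. Violating.
Others bid (2, 2, 9, 2): truth gives 0; bid 9 gives 3 > 0. Violating.
Others bid (2, 2, 9, 9): truth gives 0; bid 9 gives 3 > 0. Violating.
Others bid (2, 2, 2, 12): truth gives 0; no alternative beats it.
Others bid (2, 2, 9, 12): truth gives 0; no alternative beats it.
(Checking all 81 profiles: 16 have a profitable deviation, 65 do not.)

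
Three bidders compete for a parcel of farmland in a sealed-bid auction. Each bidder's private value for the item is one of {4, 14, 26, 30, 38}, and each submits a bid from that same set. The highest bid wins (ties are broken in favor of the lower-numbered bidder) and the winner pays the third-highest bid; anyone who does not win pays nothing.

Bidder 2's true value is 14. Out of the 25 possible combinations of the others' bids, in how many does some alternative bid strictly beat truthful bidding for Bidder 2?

6

Others bid (4, 26): truth gives 0; bid 26 gives 10 > 0. Violating.
Others bid (4, 30): truth gives 0; bid 30 gives 10 > 0. Violating.
Others bid (4, 38): truth gives 0; bid 38 gives 10 > 0. Violating.
Others bid (14, 4): truth gives 0; bid 26 gives 10 > 0. Violating.
Others bid (4, 4): truth gives 10; no alternative beats it.
Others bid (4, 14): truth gives 10; no alternative beats it.
(Checking all 25 profiles: 6 have a profitable deviation, 19 do not.)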